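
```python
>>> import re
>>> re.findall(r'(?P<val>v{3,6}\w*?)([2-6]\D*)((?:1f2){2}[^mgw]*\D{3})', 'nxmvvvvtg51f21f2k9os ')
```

[('vvvvtg', '5', '1f21f2k9os ')]

This matches 3 to 6 of the literal 'v', then zero or more of a word character (lazy) (captured as 'val'); then a character in [2-6], then zero or more of a non-digit (captured); then the literal '1f2' repeated 2 times, then zero or more of any character except [mgw], then exactly 3 of a non-digit (captured).
Matches: at [3:21] match 'vvvvtg51f21f2k9os ', groups = ('vvvvtg', '5', '1f21f2k9os ').
With 3 capturing groups, `findall` returns a 3-tuple per match.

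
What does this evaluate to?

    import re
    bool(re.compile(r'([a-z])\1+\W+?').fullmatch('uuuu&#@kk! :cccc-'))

False

`\1` is not a pattern — it's the concrete string captured by group 1, re-applied verbatim.
`re.fullmatch` requires the pattern to consume the entire string.
Here the pattern can't cover the whole string, so the call returns None, and `bool(None)` is False.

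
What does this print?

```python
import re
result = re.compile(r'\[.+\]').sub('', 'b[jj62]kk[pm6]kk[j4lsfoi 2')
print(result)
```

Matches: at [1:14] → '[jj62]kk[pm6]'.
Each match is replaced by ''.

bkk[j4lsfoi 2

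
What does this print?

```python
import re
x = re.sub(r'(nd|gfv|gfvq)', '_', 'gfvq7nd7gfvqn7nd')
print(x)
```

_q7_7_qn7_

`|` is ordered: at each position the engine commits to the first alternative that works.
Every occurrence is swapped for '_'.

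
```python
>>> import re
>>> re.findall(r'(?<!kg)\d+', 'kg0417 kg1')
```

The negative lookaround is zero-width — it rules out positions where the adjacent text would match, without consuming anything.
Walking the string: at [3:6] → '417'.
Since nothing is captured, `findall` lists the 1 matched substring directly.

['417']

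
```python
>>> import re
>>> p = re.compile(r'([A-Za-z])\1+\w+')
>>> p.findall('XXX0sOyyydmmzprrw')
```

['X']

`\1` has to match the exact text group 1 already captured.
Because there's exactly one group, `findall` drops the full match and keeps group 1 from the one hit.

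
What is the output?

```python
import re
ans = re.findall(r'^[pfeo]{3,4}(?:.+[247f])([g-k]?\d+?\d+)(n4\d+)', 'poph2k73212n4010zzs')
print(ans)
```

The pattern matches anchored at the start of the string; then 3 to 4 of one of [pfeo]; then one or more of any character, then one of [247f] (non-capturing group); then optionally a character in [g-k], then one or more of a digit (lazy), then one or more of a digit (captured); then the literal 'n4', then one or more of a digit (captured).
Scanning left to right: at [0:16] match 'poph2k73212n4010', groups = ('12', 'n4010').
Multiple groups make `findall` return tuples — one 2-tuple for the one match.

[('12', 'n4010')]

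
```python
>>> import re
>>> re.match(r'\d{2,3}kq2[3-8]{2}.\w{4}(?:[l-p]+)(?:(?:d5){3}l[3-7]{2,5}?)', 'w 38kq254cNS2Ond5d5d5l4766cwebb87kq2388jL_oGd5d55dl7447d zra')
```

With `match`, the pattern is implicitly anchored at the beginning.
Here the pattern fails at index 0, so the call returns None.

None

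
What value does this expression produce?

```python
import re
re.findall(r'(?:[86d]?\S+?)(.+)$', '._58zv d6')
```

['_58zv d6']

The pattern matches optionally one of [86d], then one or more of a non-whitespace character (lazy) (non-capturing group); then one or more of any character (captured); then anchored at the end.
With the lazy modifier that quantifier settles for the fewest repetitions that let the rest of the pattern succeed (the atoms after it are unaffected and can still be greedy).
Matches: at [0:9] match '._58zv d6', group 1 = '_58zv d6'.
One capturing group, so `findall` returns just the captured substring from the one match — 1 in all.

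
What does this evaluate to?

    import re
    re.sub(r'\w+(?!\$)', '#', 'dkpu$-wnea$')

The negative lookaround is zero-width — it rules out positions where the adjacent text would match, without consuming anything.
`sub` substitutes '#' at each match site.

'#u$-#a$'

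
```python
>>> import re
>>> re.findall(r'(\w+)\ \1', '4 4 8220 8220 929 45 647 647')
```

The backreference `\1` re-matches whatever the first group consumed, character for character.
`findall` collects group 1 from each match (3 total).

['4', '8220', '647']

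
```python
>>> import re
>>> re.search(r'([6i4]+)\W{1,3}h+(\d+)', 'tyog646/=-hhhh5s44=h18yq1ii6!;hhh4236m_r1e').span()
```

(4, 15)

The match spans [4:15] → '646/=-hhhh5'.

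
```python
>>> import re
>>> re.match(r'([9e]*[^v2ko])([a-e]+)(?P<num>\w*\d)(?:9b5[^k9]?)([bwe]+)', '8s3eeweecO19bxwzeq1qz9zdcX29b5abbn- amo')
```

None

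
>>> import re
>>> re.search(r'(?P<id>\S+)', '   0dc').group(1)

'0dc'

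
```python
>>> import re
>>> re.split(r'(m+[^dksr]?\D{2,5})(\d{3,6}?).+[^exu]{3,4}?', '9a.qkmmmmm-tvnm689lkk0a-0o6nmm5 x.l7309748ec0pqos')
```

Pattern: one or more of the literal 'm', then optionally any character except [dksr], then 2 to 5 of a non-digit (captured); then 3 to 6 of a digit (lazy) (captured); then one or more of any character, then 3 to 4 of any character except [exu] (lazy).
The group in the pattern means `split` returns the separators' captures alongside the pieces.

['9a.qk', 'mmmmm-tvnm', '689', '']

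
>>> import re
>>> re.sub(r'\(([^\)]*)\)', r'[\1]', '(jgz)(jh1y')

The replacement refers to a captured group, so each match is rewritten using its own captured text.

'[jgz](jh1y'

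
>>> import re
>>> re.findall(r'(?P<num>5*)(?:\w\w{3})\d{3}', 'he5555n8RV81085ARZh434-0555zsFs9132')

['5555', '5', '555']

With a single group, `findall` returns only what that group captured — 3 items.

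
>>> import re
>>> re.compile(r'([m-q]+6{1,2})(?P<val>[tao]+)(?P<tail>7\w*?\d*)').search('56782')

The pattern matches one or more of a character in [m-q], then 1 to 2 of the literal '6' (captured); then one or more of one of [tao] (captured as 'val'); then a literal '7', then zero or more of a word character (lazy), then zero or more of a digit (captured as 'tail').
Here the pattern never matches, so the call returns None.

None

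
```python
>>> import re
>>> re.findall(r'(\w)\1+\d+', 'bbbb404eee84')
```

['b', 'e']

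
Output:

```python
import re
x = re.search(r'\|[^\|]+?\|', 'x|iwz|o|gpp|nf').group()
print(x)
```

Unlike `match`, `search` isn't anchored — it looks for the pattern anywhere in the string.
The match spans [1:6] → '|iwz|'.

|iwz|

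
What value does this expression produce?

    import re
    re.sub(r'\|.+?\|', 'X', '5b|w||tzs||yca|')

'5bXXX'

Lazy quantifiers expand one character at a time until the remainder of the pattern can match.
Each match is replaced by 'X'.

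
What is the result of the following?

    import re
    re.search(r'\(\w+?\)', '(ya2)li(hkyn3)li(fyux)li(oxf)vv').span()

`re.search` scans for the first position where the pattern succeeds.
The match spans [0:5] → '(ya2)'.

(0, 5)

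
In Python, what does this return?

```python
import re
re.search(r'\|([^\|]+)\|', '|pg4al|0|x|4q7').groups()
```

('pg4al',)

`search` walks the string left to right and returns the first match it finds.
The match spans [0:7] → '|pg4al|'.
Captured: group 1 = 'pg4al'.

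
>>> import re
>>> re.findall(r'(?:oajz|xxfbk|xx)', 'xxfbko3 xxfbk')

['xxfbk', 'xxfbk']

Alternation isn't longest-match — the leftmost alternative that fits at this position is chosen.
Walking the string: at [0:5] → 'xxfbk'; at [8:13] → 'xxfbk'.
With no groups in the pattern, `findall` gives back each whole match — 2 here.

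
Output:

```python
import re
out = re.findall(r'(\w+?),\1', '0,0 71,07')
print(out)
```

['0']

After group 1 captures some text, `\1` only succeeds where that same text appears again.
Scanning left to right: at [0:3] match '0,0', group 1 = '0'.
With a single group, `findall` returns only what that group captured — 1 item.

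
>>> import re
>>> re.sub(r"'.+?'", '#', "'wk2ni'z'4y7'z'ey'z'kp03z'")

'#z#z#z#'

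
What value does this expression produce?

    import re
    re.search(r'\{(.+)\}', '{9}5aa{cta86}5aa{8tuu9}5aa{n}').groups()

('9}5aa{cta86}5aa{8tuu9}5aa{n',)

Unlike `match`, `search` isn't anchored — it looks for the pattern anywhere in the string.
The match spans [0:29] → '{9}5aa{cta86}5aa{8tuu9}5aa{n}'.
Captured: group 1 = '9}5aa{cta86}5aa{8tuu9}5aa{n'.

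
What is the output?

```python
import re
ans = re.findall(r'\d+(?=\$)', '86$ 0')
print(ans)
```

['86']

Lookahead/lookbehind check context without consuming it, so the matched span excludes the asserted characters.
Since nothing is captured, `findall` lists the 1 matched substring directly.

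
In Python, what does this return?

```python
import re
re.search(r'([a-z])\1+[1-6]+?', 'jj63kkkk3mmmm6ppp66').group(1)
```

'j'

`\1` is not a pattern — it's the concrete string captured by group 1, re-applied verbatim.
`re.search` tries every starting position until one works.
The match spans [0:3] → 'jj6'.
Captured: group 1 = 'j'.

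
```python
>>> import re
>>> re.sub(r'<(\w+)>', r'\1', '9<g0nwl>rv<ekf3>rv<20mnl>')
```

'9g0nwlrvekf3rv20mnl'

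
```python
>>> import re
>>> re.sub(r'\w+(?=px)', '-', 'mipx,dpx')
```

The positive lookaround only admits positions where the adjacent text matches; those characters stay outside the span.
Matches: at [0:2] → 'mi'; at [5:6] → 'd'.
Every occurrence is swapped for '-'.

'-px,-px'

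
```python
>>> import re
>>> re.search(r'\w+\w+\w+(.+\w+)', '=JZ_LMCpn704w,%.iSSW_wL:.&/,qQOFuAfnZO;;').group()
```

'JZ_LMCpn704w,%.iSSW_wL:.&/,qQOFuAfnZO'

This matches one or more of a word character; then one or more of a word character, then one or more of a word character; then one or more of any character, then one or more of a word character (captured).
The match spans [1:38] → 'JZ_LMCpn704w,%.iSSW_wL:.&/,qQOFuAfnZO'.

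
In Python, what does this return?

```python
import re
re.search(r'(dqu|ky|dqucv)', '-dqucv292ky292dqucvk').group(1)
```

The match spans [1:4] → 'dqu'.
Captured: group 1 = 'dqu'.

'dqu'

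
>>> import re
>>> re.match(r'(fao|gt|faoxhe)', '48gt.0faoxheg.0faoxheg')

None

`match` is anchored at position 0; if the pattern doesn't fit there, it returns None.
Here the pattern fails at index 0, so the call returns None.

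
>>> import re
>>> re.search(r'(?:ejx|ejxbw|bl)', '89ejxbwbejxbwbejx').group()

Alternation tries branches left to right and keeps the first one that lets the overall match succeed at that position.
Unlike `match`, `search` isn't anchored — it looks for the pattern anywhere in the string.
The match spans [2:5] → 'ejx'.

'ejx'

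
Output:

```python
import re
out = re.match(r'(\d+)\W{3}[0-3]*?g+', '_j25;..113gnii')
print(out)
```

None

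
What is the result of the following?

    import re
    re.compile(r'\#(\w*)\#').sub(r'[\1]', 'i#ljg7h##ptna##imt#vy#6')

Matches: at [1:8] → '#ljg7h#'; at [8:14] → '#ptna#'; at [14:19] → '#imt#'.
The replacement refers to a captured group, so each match is rewritten using its own captured text.

'i[ljg7h][ptna][imt]vy#6'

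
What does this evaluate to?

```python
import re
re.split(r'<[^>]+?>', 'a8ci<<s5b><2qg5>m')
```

Splitting on the pattern gives 3 pieces.

['a8ci', '', 'm']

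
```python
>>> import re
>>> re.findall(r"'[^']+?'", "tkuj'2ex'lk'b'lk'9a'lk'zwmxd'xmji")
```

No capturing groups, so `findall` returns the 4 full match strings.

["'2ex'", "'b'", "'9a'", "'zwmxd'"]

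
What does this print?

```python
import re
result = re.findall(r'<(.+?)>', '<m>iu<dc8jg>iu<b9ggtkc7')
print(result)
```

['m', 'dc8jg']

With the lazy modifier that quantifier settles for the fewest repetitions that let the rest of the pattern succeed (the atoms after it are unaffected and can still be greedy).
Because there's exactly one group, `findall` drops the full match and keeps group 1 from each hit.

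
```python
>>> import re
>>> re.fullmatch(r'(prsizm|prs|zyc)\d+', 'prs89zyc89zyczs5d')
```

None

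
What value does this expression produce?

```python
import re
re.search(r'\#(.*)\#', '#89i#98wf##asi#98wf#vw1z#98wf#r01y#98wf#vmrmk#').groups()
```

('89i#98wf##asi#98wf#vw1z#98wf#r01y#98wf#vmrmk',)

`re.search` scans for the first position where the pattern succeeds.
The match spans [0:46] → '#89i#98wf##asi#98wf#vw1z#98wf#r01y#98wf#vmrmk#'.
Captured: group 1 = '89i#98wf##asi#98wf#vw1z#98wf#r01y#98wf#vmrmk'.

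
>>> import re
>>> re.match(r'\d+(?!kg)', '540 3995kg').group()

'540'

The negative lookahead/lookbehind blocks any match where the forbidden context is present.
`match` is anchored at position 0; if the pattern doesn't fit there, it returns None.
The match spans [0:3] → '540'.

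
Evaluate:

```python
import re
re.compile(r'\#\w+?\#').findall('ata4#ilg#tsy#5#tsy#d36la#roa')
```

['#ilg#', '#5#', '#d36la#']

Scanning left to right: at [4:9] → '#ilg#'; at [12:15] → '#5#'; at [18:25] → '#d36la#'.
No capturing groups, so `findall` returns the 3 full match strings.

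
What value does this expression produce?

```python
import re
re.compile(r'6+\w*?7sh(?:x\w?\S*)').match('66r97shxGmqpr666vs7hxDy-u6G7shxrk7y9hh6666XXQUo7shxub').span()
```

`match` is anchored at position 0; if the pattern doesn't fit there, it returns None.
The match spans [0:53] → '66r97shxGmqpr666vs7hxDy-u6G7shxrk7y9hh6666XXQUo7shxub'.

(0, 53)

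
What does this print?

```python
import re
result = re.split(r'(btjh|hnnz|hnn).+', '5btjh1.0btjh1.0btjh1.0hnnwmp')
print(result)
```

['5', 'btjh', '']

Matches to split on: at [1:28] → 'btjh1.0btjh1.0btjh1.0hnnwmp'.
The group in the pattern means `split` returns the separators' captures alongside the pieces.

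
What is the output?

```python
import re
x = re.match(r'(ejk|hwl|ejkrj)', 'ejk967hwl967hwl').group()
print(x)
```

ejk

`match` is anchored at position 0; if the pattern doesn't fit there, it returns None.
The match spans [0:3] → 'ejk'.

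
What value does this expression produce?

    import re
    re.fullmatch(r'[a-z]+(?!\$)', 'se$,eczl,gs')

`re.fullmatch` requires the pattern to consume the entire string.
Here the pattern can't cover the whole string, so the call returns None.

None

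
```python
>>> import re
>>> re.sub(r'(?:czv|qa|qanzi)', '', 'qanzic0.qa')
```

The regex engine tests alternatives in the order written; an earlier branch that matches wins even if a later one would match more.
Matches: at [0:2] → 'qa'; at [8:10] → 'qa'.
`sub` substitutes '' at each match site.

'nzic0.'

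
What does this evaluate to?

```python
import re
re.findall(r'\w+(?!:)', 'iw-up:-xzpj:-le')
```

['iw', 'u', 'xzp', 'le']

The negative lookaround is zero-width — it rules out positions where the adjacent text would match, without consuming anything.
Walking the string: at [0:2] → 'iw'; at [3:4] → 'u'; at [7:10] → 'xzp'; at [13:15] → 'le'.
Since nothing is captured, `findall` lists the 4 matched substrings directly.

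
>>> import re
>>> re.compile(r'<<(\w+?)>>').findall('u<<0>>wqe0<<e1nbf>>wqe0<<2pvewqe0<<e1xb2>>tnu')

['0', 'e1nbf', 'e1xb2']

Matches: at [1:6] match '<<0>>', group 1 = '0'; at [10:19] match '<<e1nbf>>', group 1 = 'e1nbf'; at [33:42] match '<<e1xb2>>', group 1 = 'e1xb2'.
With a single group, `findall` returns only what that group captured — 3 items.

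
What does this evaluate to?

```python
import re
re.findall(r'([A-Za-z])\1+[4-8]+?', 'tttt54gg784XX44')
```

['t', 'g', 'X']

After group 1 captures some text, `\1` only succeeds where that same text appears again.
Scanning left to right: at [0:5] match 'tttt5', group 1 = 't'; at [6:9] match 'gg7', group 1 = 'g'; at [11:14] match 'XX4', group 1 = 'X'.
Because there's exactly one group, `findall` drops the full match and keeps group 1 from each hit.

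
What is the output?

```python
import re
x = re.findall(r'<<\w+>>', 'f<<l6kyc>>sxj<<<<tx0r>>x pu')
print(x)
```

Walking the string: at [1:10] → '<<l6kyc>>'; at [15:23] → '<<tx0r>>'.
With no groups in the pattern, `findall` gives back each whole match — 2 here.

['<<l6kyc>>', '<<tx0r>>']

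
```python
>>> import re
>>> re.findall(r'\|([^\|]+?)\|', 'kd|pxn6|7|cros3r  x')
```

['pxn6']

With a single group, `findall` returns only what that group captured — 1 item.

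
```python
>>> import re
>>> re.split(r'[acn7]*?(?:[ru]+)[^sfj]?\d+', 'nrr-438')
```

['', '']

The pattern matches zero or more of one of [acn7] (lazy); then one or more of one of [ru] (non-capturing group); then optionally any character except [sfj], then one or more of a digit.
Matches to split on: at [0:7] → 'nrr-438'.
The string is cut at each match, leaving 2 pieces.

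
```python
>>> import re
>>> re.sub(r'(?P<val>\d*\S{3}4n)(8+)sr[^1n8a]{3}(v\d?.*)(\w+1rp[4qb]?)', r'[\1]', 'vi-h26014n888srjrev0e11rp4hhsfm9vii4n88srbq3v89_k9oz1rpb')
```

'vi-h[26014n]'

The replacement refers to a captured group, so each match is rewritten using its own captured text.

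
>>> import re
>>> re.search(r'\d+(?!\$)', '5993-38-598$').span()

The negative lookahead/lookbehind blocks any match where the forbidden context is present.
The match spans [0:4] → '5993'.

(0, 4)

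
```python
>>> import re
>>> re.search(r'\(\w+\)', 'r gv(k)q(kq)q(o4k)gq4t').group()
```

'(k)'

Unlike `match`, `search` isn't anchored — it looks for the pattern anywhere in the string.
The match spans [4:7] → '(k)'.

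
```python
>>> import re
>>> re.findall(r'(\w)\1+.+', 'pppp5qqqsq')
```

`\1` is not a pattern — it's the concrete string captured by group 1, re-applied verbatim.
With a single group, `findall` returns only what that group captured — 1 item.

['p']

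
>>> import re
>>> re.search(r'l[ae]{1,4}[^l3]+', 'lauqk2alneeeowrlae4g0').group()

The match spans [0:7] → 'lauqk2a'.

'lauqk2a'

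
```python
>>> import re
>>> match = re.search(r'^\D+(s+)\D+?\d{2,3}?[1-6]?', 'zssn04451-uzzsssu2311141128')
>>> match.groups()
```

('s',)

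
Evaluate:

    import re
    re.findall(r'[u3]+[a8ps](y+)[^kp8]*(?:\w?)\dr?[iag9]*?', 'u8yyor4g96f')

Pattern: one or more of one of [u3], then one of [a8ps]; then one or more of a literal 'y' (captured); then zero or more of any character except [kp8]; then optionally a word character (non-capturing group); then a digit, then optionally a literal 'r', then zero or more of one of [iag9] (lazy).
Matches: at [0:10] match 'u8yyor4g96', group 1 = 'yy'.
One capturing group, so `findall` returns just the captured substring from the one match — 1 in all.

['yy']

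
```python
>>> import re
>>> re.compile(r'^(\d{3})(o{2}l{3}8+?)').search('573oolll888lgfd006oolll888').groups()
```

('573', 'oolll8')

The match spans [0:9] → '573oolll8'.
Captured: group 1 = '573', group 2 = 'oolll8'.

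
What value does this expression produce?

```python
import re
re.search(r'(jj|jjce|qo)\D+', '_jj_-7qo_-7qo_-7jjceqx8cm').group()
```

'jj_-'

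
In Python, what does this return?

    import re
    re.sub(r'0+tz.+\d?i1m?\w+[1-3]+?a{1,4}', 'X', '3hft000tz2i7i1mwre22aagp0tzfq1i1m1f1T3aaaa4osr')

'3hftX4osr'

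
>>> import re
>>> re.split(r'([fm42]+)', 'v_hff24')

['v_h', 'ff24', '']

The pattern matches one or more of one of [fm42] (captured).
Matches to split on: at [3:7] → 'ff24'.
Because the pattern has a capturing group, `split` also inserts each captured text between the pieces.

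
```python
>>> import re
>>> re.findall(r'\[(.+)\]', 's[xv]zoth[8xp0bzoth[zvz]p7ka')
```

['xv]zoth[8xp0bzoth[zvz']

Scanning left to right: at [1:24] match '[xv]zoth[8xp0bzoth[zvz]', group 1 = 'xv]zoth[8xp0bzoth[zvz'.
With a single group, `findall` returns only what that group captured — 1 item.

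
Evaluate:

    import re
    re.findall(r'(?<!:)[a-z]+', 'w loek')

['w', 'loek']

The negative lookaround is zero-width — it rules out positions where the adjacent text would match, without consuming anything.
Walking the string: at [0:1] → 'w'; at [2:6] → 'loek'.
`findall` yields the raw match text (2 of them) because the pattern has no groups.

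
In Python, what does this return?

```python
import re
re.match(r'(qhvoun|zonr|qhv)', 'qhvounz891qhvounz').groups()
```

Alternation tries branches left to right and keeps the first one that lets the overall match succeed at that position.
`re.match` won't scan ahead — the pattern has to work from the very first character.
The match spans [0:6] → 'qhvoun'.
Captured: group 1 = 'qhvoun'.

('qhvoun',)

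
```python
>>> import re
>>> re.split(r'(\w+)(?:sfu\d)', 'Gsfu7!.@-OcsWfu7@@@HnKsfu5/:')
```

The pattern matches one or more of a word character (captured); then the literal 'sfu', then a digit (non-capturing group).
Matches to split on: at [0:5] → 'Gsfu7'; at [19:26] → 'HnKsfu5'.
`re.split` interleaves the captured-group text with the surrounding fragments.

['', 'G', '!.@-OcsWfu7@@@', 'HnK', '/:']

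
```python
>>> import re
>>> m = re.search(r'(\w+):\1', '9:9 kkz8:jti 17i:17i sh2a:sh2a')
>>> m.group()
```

After group 1 captures some text, `\1` only succeeds where that same text appears again.
`re.search` scans for the first position where the pattern succeeds.
The match spans [0:3] → '9:9'.
Captured: group 1 = '9'.

'9:9'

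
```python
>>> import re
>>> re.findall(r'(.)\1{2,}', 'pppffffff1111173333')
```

`\1` is not a pattern — it's the concrete string captured by group 1, re-applied verbatim.
With a single group, `findall` returns only what that group captured — 4 items.

['p', 'f', '1', '3']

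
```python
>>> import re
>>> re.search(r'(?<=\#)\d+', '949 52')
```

None

Lookahead/lookbehind check context without consuming it, so the matched span excludes the asserted characters.
Here nothing in the string fits, so the call returns None.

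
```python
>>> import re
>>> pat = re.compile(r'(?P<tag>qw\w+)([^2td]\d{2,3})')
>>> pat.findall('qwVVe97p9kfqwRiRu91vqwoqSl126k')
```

This matches the literal 'qw', then one or more of a word character (captured as 'tag'); then any character except [2td], then 2 to 3 of a digit (captured).
Matches: at [0:29] match 'qwVVe97p9kfqwRiRu91vqwoqSl126', groups = ('qwVVe97p9kfqwRiRu91vqwoqSl', '126').
2 groups means the one result is a tuple of 2 captured strings — 1 here.

[('qwVVe97p9kfqwRiRu91vqwoqSl', '126')]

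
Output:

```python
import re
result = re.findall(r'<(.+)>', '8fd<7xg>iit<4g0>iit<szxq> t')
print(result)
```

Scanning left to right: at [3:25] match '<7xg>iit<4g0>iit<szxq>', group 1 = '7xg>iit<4g0>iit<szxq'.
`findall` collects group 1 from the one match (1 total).

['7xg>iit<4g0>iit<szxq']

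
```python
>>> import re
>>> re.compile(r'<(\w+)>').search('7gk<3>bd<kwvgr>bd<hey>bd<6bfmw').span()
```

The match spans [3:6] → '<3>'.

(3, 6)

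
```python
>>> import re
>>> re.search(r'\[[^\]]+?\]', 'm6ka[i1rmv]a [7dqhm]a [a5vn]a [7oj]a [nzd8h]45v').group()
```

`search` walks the string left to right and returns the first match it finds.
The match spans [4:11] → '[i1rmv]'.

'[i1rmv]'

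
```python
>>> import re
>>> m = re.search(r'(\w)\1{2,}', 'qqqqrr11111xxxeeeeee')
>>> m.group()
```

'qqqq'

After group 1 captures some text, `\1` only succeeds where that same text appears again.
`re.search` tries every starting position until one works.
The match spans [0:4] → 'qqqq'.
Captured: group 1 = 'q'.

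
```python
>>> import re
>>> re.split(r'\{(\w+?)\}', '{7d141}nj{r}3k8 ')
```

Matches to split on: at [0:7] → '{7d141}'; at [9:12] → '{r}'.
The group in the pattern means `split` returns the separators' captures alongside the pieces.

['', '7d141', 'nj', 'r', '3k8 ']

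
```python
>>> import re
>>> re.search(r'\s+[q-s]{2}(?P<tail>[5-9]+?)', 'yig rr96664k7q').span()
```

Pattern: one or more of whitespace; then exactly 2 of a character in [q-s]; then one or more of a character in [5-9] (lazy) (captured as 'tail').
With the lazy modifier that quantifier settles for the fewest repetitions that let the rest of the pattern succeed (the atoms after it are unaffected and can still be greedy).
`re.search` scans for the first position where the pattern succeeds.
The match spans [3:7] → ' rr9'.
Captured: group 1 = '9'.

(3, 7)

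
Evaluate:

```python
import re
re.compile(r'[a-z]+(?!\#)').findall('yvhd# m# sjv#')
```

['yvh', 'sj']

The negative lookahead/lookbehind blocks any match where the forbidden context is present.
`findall` yields the raw match text (2 of them) because the pattern has no groups.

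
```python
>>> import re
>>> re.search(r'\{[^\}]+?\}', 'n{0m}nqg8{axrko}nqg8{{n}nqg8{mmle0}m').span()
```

`re.search` tries every starting position until one works.
The match spans [1:5] → '{0m}'.

(1, 5)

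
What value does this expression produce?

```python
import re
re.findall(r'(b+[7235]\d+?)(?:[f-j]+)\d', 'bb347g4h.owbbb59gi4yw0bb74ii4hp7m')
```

['bb347', 'bbb59', 'bb74']

`findall` collects group 1 from each match (3 total).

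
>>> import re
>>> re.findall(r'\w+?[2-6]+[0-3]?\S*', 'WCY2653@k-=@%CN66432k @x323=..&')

Pattern: one or more of a word character (lazy); then one or more of a character in [2-6]; then optionally a character in [0-3], then zero or more of a non-whitespace character.
`findall` yields the raw match text (2 of them) because the pattern has no groups.

['WCY2653@k-=@%CN66432k', 'x323=..&']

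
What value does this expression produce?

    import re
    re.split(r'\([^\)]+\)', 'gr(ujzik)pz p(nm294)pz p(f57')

['gr', 'pz p', 'pz p(f57']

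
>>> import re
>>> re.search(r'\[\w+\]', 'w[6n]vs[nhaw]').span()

(1, 5)

Unlike `match`, `search` isn't anchored — it looks for the pattern anywhere in the string.
The match spans [1:5] → '[6n]'.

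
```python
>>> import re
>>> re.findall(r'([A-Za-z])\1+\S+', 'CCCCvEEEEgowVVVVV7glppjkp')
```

['C']

`\1` has to match the exact text group 1 already captured.
Walking the string: at [0:25] match 'CCCCvEEEEgowVVVVV7glppjkp', group 1 = 'C'.
Because there's exactly one group, `findall` drops the full match and keeps group 1 from the one hit.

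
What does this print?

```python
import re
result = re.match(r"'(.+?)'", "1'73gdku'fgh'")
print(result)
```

None

With `match`, the pattern is implicitly anchored at the beginning.
Here position 0 doesn't satisfy it, so the call returns None.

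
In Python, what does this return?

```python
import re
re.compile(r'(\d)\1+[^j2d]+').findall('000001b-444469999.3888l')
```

`\1` is not a pattern — it's the concrete string captured by group 1, re-applied verbatim.
With a single group, `findall` returns only what that group captured — 1 item.

['0']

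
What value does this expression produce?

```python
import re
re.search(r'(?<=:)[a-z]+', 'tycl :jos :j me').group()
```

'jos'

The lookaround is zero-width — it requires the adjacent text to match without consuming it, so the asserted text isn't part of the match.
`re.search` scans for the first position where the pattern succeeds.
The match spans [6:9] → 'jos'.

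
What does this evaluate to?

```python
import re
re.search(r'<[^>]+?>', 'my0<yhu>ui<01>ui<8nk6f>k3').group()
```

'<yhu>'

Unlike `match`, `search` isn't anchored — it looks for the pattern anywhere in the string.
The match spans [3:8] → '<yhu>'.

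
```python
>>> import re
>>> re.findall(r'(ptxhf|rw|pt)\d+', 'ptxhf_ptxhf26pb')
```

['ptxhf']

Matches: at [6:13] match 'ptxhf26', group 1 = 'ptxhf'.
With a single group, `findall` returns only what that group captured — 1 item.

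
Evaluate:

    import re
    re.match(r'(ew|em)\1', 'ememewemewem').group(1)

The match spans [0:4] → 'emem'.
Captured: group 1 = 'em'.

'em'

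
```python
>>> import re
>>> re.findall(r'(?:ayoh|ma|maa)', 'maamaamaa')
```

Branches in `(...|...)` are attempted left-to-right; the first branch that allows the whole pattern to succeed is taken.
Scanning left to right: at [0:2] → 'ma'; at [3:5] → 'ma'; at [6:8] → 'ma'.
Since nothing is captured, `findall` lists the 3 matched substrings directly.

['ma', 'ma', 'ma']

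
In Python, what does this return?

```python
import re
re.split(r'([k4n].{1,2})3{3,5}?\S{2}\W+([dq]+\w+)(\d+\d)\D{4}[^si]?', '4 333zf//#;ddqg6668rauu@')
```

['', '4 ', 'ddqg66', '68', '']

This matches one of [k4n], then 1 to 2 of any character (captured); then 3 to 5 of a literal '3' (lazy), then exactly 2 of a non-whitespace character; then one or more of a non-word character; then one or more of one of [dq], then one or more of a word character (captured); then one or more of a digit, then a digit (captured); then exactly 4 of a non-digit, then optionally any character except [si].
Matches to split on: at [0:24] → '4 333zf//#;ddqg6668rauu@'.
Because the pattern has a capturing group, `split` also inserts each captured text between the pieces.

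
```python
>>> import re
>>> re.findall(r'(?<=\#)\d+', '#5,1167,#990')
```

['5', '990']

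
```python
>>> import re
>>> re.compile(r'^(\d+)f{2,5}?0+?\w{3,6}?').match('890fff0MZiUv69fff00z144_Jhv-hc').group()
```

'890fff0MZi'

This matches anchored at the start of the string; then one or more of a digit (captured); then 2 to 5 of a literal 'f' (lazy), then one or more of the literal '0' (lazy); then 3 to 6 of a word character (lazy).
With the lazy modifier that quantifier settles for the fewest repetitions that let the rest of the pattern succeed (the atoms after it are unaffected and can still be greedy).
`match` is anchored at position 0; if the pattern doesn't fit there, it returns None.
The match spans [0:10] → '890fff0MZi'.
Captured: group 1 = '890'.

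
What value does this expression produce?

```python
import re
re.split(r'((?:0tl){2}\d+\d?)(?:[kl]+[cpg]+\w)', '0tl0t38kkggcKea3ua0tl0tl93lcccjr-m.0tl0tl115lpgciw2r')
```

This matches the literal '0tl' repeated 2 times, then one or more of a digit, then optionally a digit (captured); then one or more of one of [kl], then one or more of one of [cpg], then a word character (non-capturing group).
Matches to split on: at [18:31] → '0tl0tl93lcccj'; at [35:49] → '0tl0tl115lpgci'.
With a capturing group present, the delimiter's captured portion is kept in the result list.

['0tl0t38kkggcKea3ua', '0tl0tl93', 'r-m.', '0tl0tl115', 'w2r']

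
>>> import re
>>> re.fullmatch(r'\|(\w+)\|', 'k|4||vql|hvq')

None

For `fullmatch`, every character of the input must be accounted for by the pattern.
Here the string isn't matched end-to-end, so the call returns None.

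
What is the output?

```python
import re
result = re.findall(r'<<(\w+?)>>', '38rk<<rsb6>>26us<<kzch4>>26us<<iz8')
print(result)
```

['rsb6', 'kzch4']

With a single group, `findall` returns only what that group captured — 2 items.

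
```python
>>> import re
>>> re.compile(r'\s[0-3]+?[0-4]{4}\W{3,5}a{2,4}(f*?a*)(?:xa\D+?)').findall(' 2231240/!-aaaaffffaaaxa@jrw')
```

['ffffaaa']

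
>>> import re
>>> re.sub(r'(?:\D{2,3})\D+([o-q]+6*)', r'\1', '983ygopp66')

This matches 2 to 3 of a non-digit (non-capturing group); then one or more of a non-digit; then one or more of a character in [o-q], then zero or more of a literal '6' (captured).
Matches: at [3:10] → 'ygopp66'.
`\1` in the replacement pulls in group 1's text for each match.

'983p66'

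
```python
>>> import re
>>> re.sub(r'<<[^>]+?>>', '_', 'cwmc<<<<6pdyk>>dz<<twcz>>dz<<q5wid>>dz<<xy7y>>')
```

'cwmc_dz_dz_dz_'

Every occurrence is swapped for '_'.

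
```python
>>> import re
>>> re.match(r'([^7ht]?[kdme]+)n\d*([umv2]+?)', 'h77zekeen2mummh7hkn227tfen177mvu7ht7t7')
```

None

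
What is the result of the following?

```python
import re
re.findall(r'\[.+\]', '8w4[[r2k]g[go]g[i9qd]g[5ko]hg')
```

Walking the string: at [3:27] → '[[r2k]g[go]g[i9qd]g[5ko]'.
Since nothing is captured, `findall` lists the 1 matched substring directly.

['[[r2k]g[go]g[i9qd]g[5ko]']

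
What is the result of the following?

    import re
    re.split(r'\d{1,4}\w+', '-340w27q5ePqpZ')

['-', '']

Pattern: 1 to 4 of a digit; then one or more of a word character.
Matches to split on: at [1:14] → '340w27q5ePqpZ'.
Each match becomes a cut point; 2 segments remain.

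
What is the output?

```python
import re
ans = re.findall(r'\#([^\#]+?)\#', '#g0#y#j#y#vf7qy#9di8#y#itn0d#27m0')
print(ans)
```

['g0', 'j', 'vf7qy', 'y']

With a single group, `findall` returns only what that group captured — 4 items.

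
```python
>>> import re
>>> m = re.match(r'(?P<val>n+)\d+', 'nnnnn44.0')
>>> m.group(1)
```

'nnnnn'

The match spans [0:7] → 'nnnnn44'.
Captured: group 1 = 'nnnnn'.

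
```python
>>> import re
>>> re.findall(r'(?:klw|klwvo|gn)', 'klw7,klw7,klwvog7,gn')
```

Alternation tries branches left to right and keeps the first one that lets the overall match succeed at that position.
Matches: at [0:3] → 'klw'; at [5:8] → 'klw'; at [10:13] → 'klw'; at [18:20] → 'gn'.
With no groups in the pattern, `findall` gives back each whole match — 4 here.

['klw', 'klw', 'klw', 'gn']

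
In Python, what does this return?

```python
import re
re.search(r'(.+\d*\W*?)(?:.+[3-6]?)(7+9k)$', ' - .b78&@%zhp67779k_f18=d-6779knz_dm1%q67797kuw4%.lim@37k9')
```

The pattern matches one or more of any character, then zero or more of a digit, then zero or more of a non-word character (lazy) (captured); then one or more of any character, then optionally a character in [3-6] (non-capturing group); then one or more of the literal '7', then the literal '9k' (captured); then anchored at the end.
Here no position works, so the call returns None.

None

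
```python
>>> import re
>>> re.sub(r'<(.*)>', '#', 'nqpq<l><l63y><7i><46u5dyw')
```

Matches: at [4:17] → '<l><l63y><7i>'.
Every occurrence is swapped for '#'.

'nqpq#<46u5dyw'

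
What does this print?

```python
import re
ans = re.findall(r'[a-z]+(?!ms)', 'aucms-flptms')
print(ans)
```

A negative assertion filters positions out without eating any characters.
Scanning left to right: at [0:5] → 'aucms'; at [6:12] → 'flptms'.
No capturing groups, so `findall` returns the 2 full match strings.

['aucms', 'flptms']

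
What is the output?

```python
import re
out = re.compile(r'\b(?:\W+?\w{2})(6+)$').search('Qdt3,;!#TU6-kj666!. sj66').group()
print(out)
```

This matches a word boundary (`\b`, zero-width); then one or more of a non-word character (lazy), then exactly 2 of a word character (non-capturing group); then one or more of a literal '6' (captured); then anchored at the end.
`search` walks the string left to right and returns the first match it finds.
The match spans [17:24] → '!. sj66'.
Captured: group 1 = '66'.

!. sj66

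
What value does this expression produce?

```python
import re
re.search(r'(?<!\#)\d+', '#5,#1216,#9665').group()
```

A negative assertion filters positions out without eating any characters.
`search` walks the string left to right and returns the first match it finds.
The match spans [5:8] → '216'.

'216'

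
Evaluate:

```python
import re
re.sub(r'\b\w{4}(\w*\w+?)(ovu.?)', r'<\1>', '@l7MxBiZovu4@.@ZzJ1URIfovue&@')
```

`\1` in the replacement pulls in group 1's text for each match.

'@<BiZ>@.@<URIf>&@'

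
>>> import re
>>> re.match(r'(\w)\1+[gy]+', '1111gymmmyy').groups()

('1',)

A backreference is literal: `\1` must see the identical characters the first group matched.
With `match`, the pattern is implicitly anchored at the beginning.
The match spans [0:6] → '1111gy'.
Captured: group 1 = '1'.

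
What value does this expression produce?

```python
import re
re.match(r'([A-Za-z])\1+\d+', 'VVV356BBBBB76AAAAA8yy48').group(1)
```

'V'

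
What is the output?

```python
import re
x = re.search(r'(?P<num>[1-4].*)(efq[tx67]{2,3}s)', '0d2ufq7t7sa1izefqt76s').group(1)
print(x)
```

2ufq7t7sa1iz

This matches a character in [1-4], then zero or more of any character (captured as 'num'); then the literal 'efq', then 2 to 3 of one of [tx67], then the literal 's' (captured).
`re.search` tries every starting position until one works.
The match spans [2:21] → '2ufq7t7sa1izefqt76s'.
Captured: group 1 = '2ufq7t7sa1iz', group 2 = 'efqt76s'.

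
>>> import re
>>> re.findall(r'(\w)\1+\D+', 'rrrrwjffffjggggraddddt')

['r']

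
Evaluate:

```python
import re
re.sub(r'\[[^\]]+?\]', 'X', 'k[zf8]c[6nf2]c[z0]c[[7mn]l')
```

'kXcXcXcXl'

Matches: at [1:6] → '[zf8]'; at [7:13] → '[6nf2]'; at [14:18] → '[z0]'; at [19:25] → '[[7mn]'.
`sub` substitutes 'X' at each match site.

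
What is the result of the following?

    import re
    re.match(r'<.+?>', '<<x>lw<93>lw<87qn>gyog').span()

With the lazy modifier that quantifier settles for the fewest repetitions that let the rest of the pattern succeed (the atoms after it are unaffected and can still be greedy).
`match` is anchored at position 0; if the pattern doesn't fit there, it returns None.
The match spans [0:4] → '<<x>'.

(0, 4)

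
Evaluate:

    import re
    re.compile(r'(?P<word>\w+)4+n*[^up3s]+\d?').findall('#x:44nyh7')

['4']

Pattern: one or more of a word character (captured as 'word'); then one or more of a literal '4'; then zero or more of the literal 'n', then one or more of any character except [up3s], then optionally a digit.
Scanning left to right: at [3:9] match '44nyh7', group 1 = '4'.
`findall` collects group 1 from the one match (1 total).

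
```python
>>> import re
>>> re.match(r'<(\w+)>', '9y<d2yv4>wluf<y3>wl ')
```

None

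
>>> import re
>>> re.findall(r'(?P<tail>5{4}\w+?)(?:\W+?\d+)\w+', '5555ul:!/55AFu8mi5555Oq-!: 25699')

['5555ul']

This matches exactly 4 of the literal '5', then one or more of a word character (lazy) (captured as 'tail'); then one or more of a non-word character (lazy), then one or more of a digit (non-capturing group); then one or more of a word character.
Scanning left to right: at [0:23] match '5555ul:!/55AFu8mi5555Oq', group 1 = '5555ul'.
`findall` collects group 1 from the one match (1 total).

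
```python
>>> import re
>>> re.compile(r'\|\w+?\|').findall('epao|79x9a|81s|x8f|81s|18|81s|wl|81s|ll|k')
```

['|79x9a|', '|x8f|', '|18|', '|wl|', '|ll|']

Since nothing is captured, `findall` lists the 5 matched substrings directly.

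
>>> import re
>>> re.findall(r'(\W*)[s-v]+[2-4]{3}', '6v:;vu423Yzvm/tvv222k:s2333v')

[':;', '/', ':']

The pattern matches zero or more of a non-word character (captured); then one or more of a character in [s-v], then exactly 3 of a character in [2-4].
With a single group, `findall` returns only what that group captured — 3 items.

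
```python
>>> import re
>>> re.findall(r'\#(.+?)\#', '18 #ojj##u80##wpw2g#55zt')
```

Because the quantifier is non-greedy, it stops expanding at the earliest point where the rest of the pattern can succeed.
Matches: at [3:8] match '#ojj#', group 1 = 'ojj'; at [8:13] match '#u80#', group 1 = 'u80'; at [13:20] match '#wpw2g#', group 1 = 'wpw2g'.
With a single group, `findall` returns only what that group captured — 3 items.

['ojj', 'u80', 'wpw2g']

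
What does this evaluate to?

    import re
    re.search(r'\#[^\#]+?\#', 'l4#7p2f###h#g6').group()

'#7p2f#'

`search` walks the string left to right and returns the first match it finds.
The match spans [2:8] → '#7p2f#'.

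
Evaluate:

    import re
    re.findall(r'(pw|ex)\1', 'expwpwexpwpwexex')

A backreference is literal: `\1` must see the identical characters the first group matched.
Walking the string: at [2:6] match 'pwpw', group 1 = 'pw'; at [8:12] match 'pwpw', group 1 = 'pw'; at [12:16] match 'exex', group 1 = 'ex'.
One capturing group, so `findall` returns just the captured substring from each match — 3 in all.

['pw', 'pw', 'ex']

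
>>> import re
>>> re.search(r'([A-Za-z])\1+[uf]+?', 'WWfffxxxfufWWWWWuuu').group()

'WWf'

A backreference is literal: `\1` must see the identical characters the first group matched.
The match spans [0:3] → 'WWf'.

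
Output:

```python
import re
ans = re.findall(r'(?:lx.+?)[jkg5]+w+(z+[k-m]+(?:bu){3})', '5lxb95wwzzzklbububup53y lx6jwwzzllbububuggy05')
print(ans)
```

['zzzklbububu', 'zzllbububu']

The pattern matches the literal 'lx', then one or more of any character (lazy) (non-capturing group); then one or more of one of [jkg5], then one or more of a literal 'w'; then one or more of a literal 'z', then one or more of a character in [k-m], then the literal 'bu' repeated 3 times (captured).
Matches: at [1:19] match 'lxb95wwzzzklbububu', group 1 = 'zzzklbububu'; at [24:40] match 'lx6jwwzzllbububu', group 1 = 'zzllbububu'.
With a single group, `findall` returns only what that group captured — 2 items.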